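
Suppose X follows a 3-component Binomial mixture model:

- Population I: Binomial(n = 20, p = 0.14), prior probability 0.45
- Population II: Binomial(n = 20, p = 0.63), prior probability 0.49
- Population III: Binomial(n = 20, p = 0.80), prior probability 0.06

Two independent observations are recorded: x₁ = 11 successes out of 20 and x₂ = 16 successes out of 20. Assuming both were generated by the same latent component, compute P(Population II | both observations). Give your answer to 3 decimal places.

0.975

Posterior ∝ prior × likelihood, so P(k | x) ∝ P(Z=k) f_k(x); normalise over all components.
Since both observations come from the same component, the likelihood for component k is f_k(x₁)·f_k(x₂).
  p_I = [C(20,11)·0.14^11·0.86^9 = 167960·4.04957e-10·0.257327 = 1.75025e-05] × [5.77213e-11] = 1.01027e-15
  p_II = [C(20,11)·0.63^11·0.37^9 = 167960·0.00620506·0.000129962 = 0.135446] × [0.0559177] = 0.00757385
  p_III = [C(20,11)·0.80^11·0.20^9 = 167960·0.0858993·5.12e-07 = 0.00738696] × [0.218199] = 0.00161183
Weight by the priors:
  P(Z=I)·p_I = 0.45 × 1.01027e-15 = 4.5462e-16
  P(Z=II)·p_II = 0.49 × 0.00757385 = 0.00371119
  P(Z=III)·p_III = 0.06 × 0.00161183 = 9.67098e-05
Sum: 4.5462e-16 + 0.00371119 + 9.67098e-05 = 0.0038079
P(Population II | x₁, x₂) = 0.00371119 / 0.0038079 ≈ 0.975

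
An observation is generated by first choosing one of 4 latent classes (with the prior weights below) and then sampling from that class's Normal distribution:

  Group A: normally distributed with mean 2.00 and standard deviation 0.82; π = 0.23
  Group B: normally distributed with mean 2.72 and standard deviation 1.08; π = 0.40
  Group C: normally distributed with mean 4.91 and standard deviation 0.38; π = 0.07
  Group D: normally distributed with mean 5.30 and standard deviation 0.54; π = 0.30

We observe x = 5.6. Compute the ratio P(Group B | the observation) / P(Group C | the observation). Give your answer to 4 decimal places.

Only the two components matter; the odds are (w_i f_i(x)) / (w_j f_j(x)).
Normal densities:
  L_A = (1/(0.82·√(2π)))·exp(−(5.6−2.00)²/(2·0.82²)) = 0.486515·exp(-9.63712) = 3.17503e-05
  L_B = (1/(1.08·√(2π)))·exp(−(5.6−2.72)²/(2·1.08²)) = 0.369391·exp(-3.55556) = 0.0105518
  L_C = (1/(0.38·√(2π)))·exp(−(5.6−4.91)²/(2·0.38²)) = 1.049848·exp(-1.64855) = 0.201917
  L_D = (1/(0.54·√(2π)))·exp(−(5.6−5.30)²/(2·0.54²)) = 0.738782·exp(-0.15432) = 0.633134
Posterior odds = (w_B·L_B) / (w_C·L_C) = (0.40·0.0105518) / (0.07·0.201917) = 0.00422074 / 0.0141342 ≈ 0.2986

0.2986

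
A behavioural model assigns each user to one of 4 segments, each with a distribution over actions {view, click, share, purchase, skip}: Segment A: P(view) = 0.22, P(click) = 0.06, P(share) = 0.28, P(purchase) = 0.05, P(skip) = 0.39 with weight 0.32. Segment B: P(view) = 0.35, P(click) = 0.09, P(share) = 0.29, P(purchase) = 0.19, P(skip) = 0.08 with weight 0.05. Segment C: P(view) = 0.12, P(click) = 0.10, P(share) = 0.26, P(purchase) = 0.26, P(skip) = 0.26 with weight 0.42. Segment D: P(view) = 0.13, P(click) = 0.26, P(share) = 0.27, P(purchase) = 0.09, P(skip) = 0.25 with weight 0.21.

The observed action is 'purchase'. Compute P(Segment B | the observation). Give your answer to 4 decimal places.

0.0618

Posterior ∝ prior × likelihood, so P(k | x) ∝ w_k f_k(x); normalise over all components.
Categorical probabilities:
  L_A = 0.05
  L_B = 0.19
  L_C = 0.26
  L_D = 0.09
Prior × likelihood for each component:
  w_A·L_A = 0.32 × 0.05 = 0.016
  w_B·L_B = 0.05 × 0.19 = 0.0095
  w_C·L_C = 0.42 × 0.26 = 0.1092
  w_D·L_D = 0.21 × 0.09 = 0.0189
Marginal: 0.016 + 0.0095 + 0.1092 + 0.0189 = 0.1536
P(Segment B | x) ≈ 0.0618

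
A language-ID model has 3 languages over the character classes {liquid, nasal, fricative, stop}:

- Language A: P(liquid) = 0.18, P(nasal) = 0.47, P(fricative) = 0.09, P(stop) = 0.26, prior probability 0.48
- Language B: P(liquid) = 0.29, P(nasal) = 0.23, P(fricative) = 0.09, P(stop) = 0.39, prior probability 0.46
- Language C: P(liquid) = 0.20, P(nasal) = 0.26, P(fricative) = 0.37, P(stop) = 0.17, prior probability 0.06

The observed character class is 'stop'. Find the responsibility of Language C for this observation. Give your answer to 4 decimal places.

The responsibility of component k is π_k f_k(x) divided by Σ_j π_j f_j(x).
Categorical probabilities:
  L_A = P(stop | comp) = 0.26
  L_B = P(stop | comp) = 0.39
  L_C = P(stop | comp) = 0.17
Unnormalised posteriors:
  π_A·L_A = 0.48 × 0.26 = 0.1248
  π_B·L_B = 0.46 × 0.39 = 0.1794
  π_C·L_C = 0.06 × 0.17 = 0.0102
Sum: 0.1248 + 0.1794 + 0.0102 = 0.3144
Responsibility of Language C: 0.0102 / 0.3144 ≈ 0.0324

0.0324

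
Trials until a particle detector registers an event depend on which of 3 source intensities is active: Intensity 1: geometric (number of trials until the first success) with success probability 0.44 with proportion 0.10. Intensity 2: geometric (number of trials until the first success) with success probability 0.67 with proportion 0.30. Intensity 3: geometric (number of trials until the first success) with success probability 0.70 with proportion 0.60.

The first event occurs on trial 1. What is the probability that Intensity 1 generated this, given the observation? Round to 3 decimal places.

The responsibility of component k is π_k f_k(x) divided by Σ_j π_j f_j(x).
Evaluate each component's likelihood at the observed value:
  p_1 = 0.44·(1−0.44)^0 = 0.44·1 = 0.44
  p_2 = 0.67·(1−0.67)^0 = 0.67·1 = 0.67
  p_3 = 0.70·(1−0.70)^0 = 0.70·1 = 0.7
Prior × likelihood for each component:
  π_1·p_1 = 0.10 × 0.44 = 0.044
  π_2·p_2 = 0.30 × 0.67 = 0.201
  π_3·p_3 = 0.60 × 0.7 = 0.42
Denominator: 0.044 + 0.201 + 0.42 = 0.665
So the posterior for Intensity 1 is 0.044 / 0.665 ≈ 0.066.

0.066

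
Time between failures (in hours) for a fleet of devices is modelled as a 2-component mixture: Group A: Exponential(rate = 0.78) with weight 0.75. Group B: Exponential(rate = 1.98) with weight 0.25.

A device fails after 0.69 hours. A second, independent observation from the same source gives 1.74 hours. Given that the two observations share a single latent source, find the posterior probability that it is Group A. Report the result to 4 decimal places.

P(component k | x) = π_k·f_k(x) / marginal(x), where marginal(x) = Σ_j π_j·f_j(x).
Since both observations come from the same component, the likelihood for component k is f_k(x₁)·f_k(x₂).
  p_A = [0.455363] × [0.200757] = 0.0914171
  p_B = [0.505047] × [0.0631588] = 0.0318982
Multiply by the mixture weights:
  π_A·p_A = 0.75 × 0.0914171 = 0.0685628
  π_B·p_B = 0.25 × 0.0318982 = 0.00797455
Evidence: 0.0685628 + 0.00797455 = 0.0765374
Responsibility of Group A: 0.0685628 / 0.0765374 ≈ 0.8958

0.8958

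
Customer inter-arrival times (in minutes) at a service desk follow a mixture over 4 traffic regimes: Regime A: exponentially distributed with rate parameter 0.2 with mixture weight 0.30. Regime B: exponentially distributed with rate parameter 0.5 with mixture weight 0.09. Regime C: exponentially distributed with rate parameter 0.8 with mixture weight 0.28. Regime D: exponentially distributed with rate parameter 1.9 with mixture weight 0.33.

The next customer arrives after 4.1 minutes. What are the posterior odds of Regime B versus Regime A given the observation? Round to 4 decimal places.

Posterior odds = (w_i f_i(x)) / (w_j f_j(x)); the normalising sum cancels.
Component likelihoods at x = 4.1 minutes:
  f_A = 0.2·e^(−0.2·4.1) = 0.2·e^(−0.8200) = 0.0880863
  f_B = 0.5·e^(−0.5·4.1) = 0.5·e^(−2.0500) = 0.0643675
  f_C = 0.8·e^(−0.8·4.1) = 0.8·e^(−3.2800) = 0.0301026
  f_D = 1.9·e^(−1.9·4.1) = 1.9·e^(−7.7900) = 0.00078632
Odds = (0.09/0.30) × (0.0643675/0.0880863) = 0.3 × 0.730731 ≈ 0.2192

0.2192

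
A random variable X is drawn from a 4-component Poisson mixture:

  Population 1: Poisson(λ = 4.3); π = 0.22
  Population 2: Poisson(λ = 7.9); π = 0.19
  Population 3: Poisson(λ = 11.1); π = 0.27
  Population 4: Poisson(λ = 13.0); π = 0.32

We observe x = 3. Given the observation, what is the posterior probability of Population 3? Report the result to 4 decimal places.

0.0200

By Bayes' theorem, P(k | x) = P(Z=k) f_k(x) / Σ_j P(Z=j) f_j(x).
Evaluate each component's likelihood at the observed value:
  p_1 = 0.179799
  p_2 = 0.0304652
  p_3 = 0.00344468
  p_4 = 0.000827657
Prior × likelihood for each component:
  P(Z=1)·p_1 = 0.22 × 0.179799 = 0.0395558
  P(Z=2)·p_2 = 0.19 × 0.0304652 = 0.00578838
  P(Z=3)·p_3 = 0.27 × 0.00344468 = 0.000930064
  P(Z=4)·p_4 = 0.32 × 0.000827657 = 0.00026485
Marginal: 0.0395558 + 0.00578838 + 0.000930064 + 0.00026485 = 0.0465391
Responsibility of Population 3: 0.000930064 / 0.0465391 ≈ 0.0200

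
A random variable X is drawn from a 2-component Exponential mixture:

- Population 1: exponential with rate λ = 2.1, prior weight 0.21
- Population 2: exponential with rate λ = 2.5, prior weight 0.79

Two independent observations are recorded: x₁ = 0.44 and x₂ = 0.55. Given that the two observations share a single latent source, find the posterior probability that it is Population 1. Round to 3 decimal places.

0.218

Apply Bayes' rule: the posterior for each component is proportional to its prior times its likelihood at x.
Since both observations come from the same component, the likelihood for component k is f_k(x₁)·f_k(x₂).
  L_1 = [0.833549] × [0.661621] = 0.551493
  L_2 = [0.832178] × [0.632099] = 0.526019
Weight by the priors:
  π_1·L_1 = 0.21 × 0.551493 = 0.115814
  π_2·L_2 = 0.79 × 0.526019 = 0.415555
Evidence: 0.115814 + 0.415555 = 0.531368
P(Population 1 | x) = 0.115814 / 0.531368 ≈ 0.218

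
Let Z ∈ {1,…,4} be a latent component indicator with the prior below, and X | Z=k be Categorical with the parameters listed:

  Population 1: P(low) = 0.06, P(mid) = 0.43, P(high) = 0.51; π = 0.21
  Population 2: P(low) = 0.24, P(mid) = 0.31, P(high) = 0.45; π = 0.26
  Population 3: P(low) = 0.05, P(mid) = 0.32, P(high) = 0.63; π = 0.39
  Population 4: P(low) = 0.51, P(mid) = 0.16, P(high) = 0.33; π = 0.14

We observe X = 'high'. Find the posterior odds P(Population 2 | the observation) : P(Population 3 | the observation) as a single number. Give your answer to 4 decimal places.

0.4762

Since P(k|x) ∝ w_k f_k(x), the posterior odds are w_i f_i(x) / (w_j f_j(x)).
Evaluate each component's likelihood at the observed value:
  f_1 = 0.51
  f_2 = 0.45
  f_3 = 0.63
  f_4 = 0.33
Posterior odds = (w_2·f_2) / (w_3·f_3) = (0.26·0.45) / (0.39·0.63) = 0.117 / 0.2457 ≈ 0.4762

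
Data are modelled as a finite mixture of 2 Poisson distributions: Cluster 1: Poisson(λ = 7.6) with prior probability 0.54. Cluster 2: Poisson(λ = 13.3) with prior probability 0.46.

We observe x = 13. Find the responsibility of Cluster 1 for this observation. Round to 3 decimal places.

P(component k | x) = π_k·f_k(x) / marginal(x), where marginal(x) = Σ_j π_j·f_j(x).
Component likelihoods at x = 13:
  L_1 = 0.0226808
  L_2 = 0.109566
Unnormalised posteriors:
  π_1·L_1 = 0.54 × 0.0226808 = 0.0122476
  π_2·L_2 = 0.46 × 0.109566 = 0.0504002
Evidence: 0.0122476 + 0.0504002 = 0.0626478
P(Cluster 1 | data) ≈ 0.195

0.195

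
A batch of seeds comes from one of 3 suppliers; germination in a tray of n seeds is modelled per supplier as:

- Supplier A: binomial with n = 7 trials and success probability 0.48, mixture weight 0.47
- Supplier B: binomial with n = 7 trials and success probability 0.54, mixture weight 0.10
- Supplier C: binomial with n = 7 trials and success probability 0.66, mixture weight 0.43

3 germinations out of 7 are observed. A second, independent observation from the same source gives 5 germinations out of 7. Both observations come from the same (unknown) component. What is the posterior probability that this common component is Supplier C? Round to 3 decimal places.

0.420

Posterior ∝ prior × likelihood, so P(k | x) ∝ π_k f_k(x); normalise over all components.
Since both observations come from the same component, the likelihood for component k is f_k(x₁)·f_k(x₂).
  f_A = [0.283012] × [0.144688] = 0.0409484
  f_B = [0.246763] × [0.204035] = 0.0503483
  f_C = [0.134467] × [0.304016] = 0.0408801
Multiply by the mixture weights:
  π_A·f_A = 0.47 × 0.0409484 = 0.0192458
  π_B·f_B = 0.10 × 0.0503483 = 0.00503483
  π_C·f_C = 0.43 × 0.0408801 = 0.0175785
Marginal: 0.0192458 + 0.00503483 + 0.0175785 = 0.041859
P(Supplier C | x) ≈ 0.420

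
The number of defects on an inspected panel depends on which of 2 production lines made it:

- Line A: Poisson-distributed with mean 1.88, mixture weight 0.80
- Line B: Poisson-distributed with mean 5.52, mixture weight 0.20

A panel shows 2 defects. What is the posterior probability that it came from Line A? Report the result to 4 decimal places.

0.9464

P(component k | x) = π_k·f_k(x) / marginal(x), where marginal(x) = Σ_j π_j·f_j(x).
Poisson probabilities:
  f_A = 0.269657
  f_B = 0.0610299
Unnormalised posteriors:
  π_A·f_A = 0.80 × 0.269657 = 0.215726
  π_B·f_B = 0.20 × 0.0610299 = 0.012206
Marginal: 0.215726 + 0.012206 = 0.227932
P(Line A | data) ≈ 0.9464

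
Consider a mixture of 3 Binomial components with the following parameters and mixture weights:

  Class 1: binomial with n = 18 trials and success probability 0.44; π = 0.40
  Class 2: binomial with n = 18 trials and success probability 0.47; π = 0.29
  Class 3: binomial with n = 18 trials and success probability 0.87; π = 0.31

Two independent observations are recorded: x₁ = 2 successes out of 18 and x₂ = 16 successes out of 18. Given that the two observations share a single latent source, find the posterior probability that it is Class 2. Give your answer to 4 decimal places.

0.4687

Apply Bayes' rule: the posterior for each component is proportional to its prior times its likelihood at x.
Since both observations come from the same component, the likelihood for component k is f_k(x₁)·f_k(x₂).
  L_1 = [C(18,2)·0.44^2·0.56^16 = 153·0.1936·9.35424e-05 = 0.0027708] × [9.46914e-05] = 2.62371e-07
  L_2 = [C(18,2)·0.47^2·0.53^16 = 153·0.2209·3.87627e-05 = 0.00131009] × [0.000243674] = 3.19235e-07
  L_3 = [C(18,2)·0.87^2·0.13^16 = 153·0.7569·6.65417e-15 = 7.7059e-13] × [0.278539] = 2.1464e-13
Weight by the priors:
  P(Z=1)·L_1 = 0.40 × 2.62371e-07 = 1.04948e-07
  P(Z=2)·L_2 = 0.29 × 3.19235e-07 = 9.2578e-08
  P(Z=3)·L_3 = 0.31 × 2.1464e-13 = 6.65383e-14
Normaliser: 1.04948e-07 + 9.2578e-08 + 6.65383e-14 = 1.97526e-07
So the posterior for Class 2 is 9.2578e-08 / 1.97526e-07 ≈ 0.4687.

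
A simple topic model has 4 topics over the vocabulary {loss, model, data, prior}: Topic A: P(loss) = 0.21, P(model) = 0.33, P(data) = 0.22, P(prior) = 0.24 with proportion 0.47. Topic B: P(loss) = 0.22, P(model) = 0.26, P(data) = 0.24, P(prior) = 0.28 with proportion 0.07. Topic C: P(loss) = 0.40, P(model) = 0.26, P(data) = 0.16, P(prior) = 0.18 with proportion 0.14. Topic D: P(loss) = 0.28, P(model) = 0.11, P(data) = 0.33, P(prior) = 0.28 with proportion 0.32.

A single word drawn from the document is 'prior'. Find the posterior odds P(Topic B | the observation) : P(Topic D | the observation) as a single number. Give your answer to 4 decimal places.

0.2188

Posterior odds = (P(Z=i) f_i(x)) / (P(Z=j) f_j(x)); the normalising sum cancels.
Categorical probabilities:
  p_A = P(prior | comp) = 0.24
  p_B = P(prior | comp) = 0.28
  p_C = P(prior | comp) = 0.18
  p_D = P(prior | comp) = 0.28
Posterior odds = (P(Z=B)·p_B) / (P(Z=D)·p_D) = (0.07·0.28) / (0.32·0.28) = 0.0196 / 0.0896 ≈ 0.2188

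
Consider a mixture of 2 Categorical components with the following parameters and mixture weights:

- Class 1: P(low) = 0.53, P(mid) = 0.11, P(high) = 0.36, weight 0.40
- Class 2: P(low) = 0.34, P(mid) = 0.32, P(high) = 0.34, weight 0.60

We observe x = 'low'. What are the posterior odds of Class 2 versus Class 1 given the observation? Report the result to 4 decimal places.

The posterior odds equal the prior odds times the likelihood ratio: (P(Z=i)/P(Z=j))·(f_i(x)/f_j(x)).
Component likelihoods at x = 'low':
  p_1 = P(low | comp) = 0.53
  p_2 = P(low | comp) = 0.34
0.204 / 0.212 ≈ 0.9623

0.9623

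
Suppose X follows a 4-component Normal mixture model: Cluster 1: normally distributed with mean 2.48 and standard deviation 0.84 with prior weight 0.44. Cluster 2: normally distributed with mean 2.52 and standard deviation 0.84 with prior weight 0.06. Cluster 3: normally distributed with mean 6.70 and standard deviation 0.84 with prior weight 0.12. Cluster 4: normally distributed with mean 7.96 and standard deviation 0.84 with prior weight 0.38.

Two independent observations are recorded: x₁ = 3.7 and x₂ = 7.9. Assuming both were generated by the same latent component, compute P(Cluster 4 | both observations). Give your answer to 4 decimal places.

0.0132

P(component k | x) = w_k·f_k(x) / marginal(x), where marginal(x) = Σ_j w_j·f_j(x).
Since both observations come from the same component, the likelihood for component k is f_k(x₁)·f_k(x₂).
  f_1 = [(1/(0.84·√(2π)))·exp(−(3.7−2.48)²/(2·0.84²)) = 0.474931·exp(-1.05471) = 0.165416] × [4.32605e-10] = 7.156e-11
  f_2 = [(1/(0.84·√(2π)))·exp(−(3.7−2.52)²/(2·0.84²)) = 0.474931·exp(-0.98668) = 0.177061] × [5.87542e-10] = 1.04031e-10
  f_3 = [(1/(0.84·√(2π)))·exp(−(3.7−6.70)²/(2·0.84²)) = 0.474931·exp(-6.37755) = 0.000807041] × [0.171188] = 0.000138156
  f_4 = [(1/(0.84·√(2π)))·exp(−(3.7−7.96)²/(2·0.84²)) = 0.474931·exp(-12.85969) = 1.2352e-06] × [0.473721] = 5.8514e-07
Prior × likelihood for each component:
  w_1·f_1 = 0.44 × 7.156e-11 = 3.14864e-11
  w_2·f_2 = 0.06 × 1.04031e-10 = 6.24184e-12
  w_3·f_3 = 0.12 × 0.000138156 = 1.65787e-05
  w_4·f_4 = 0.38 × 5.8514e-07 = 2.22353e-07
Sum: 3.14864e-11 + 6.24184e-12 + 1.65787e-05 + 2.22353e-07 = 1.68011e-05
So the posterior for Cluster 4 is 2.22353e-07 / 1.68011e-05 ≈ 0.0132.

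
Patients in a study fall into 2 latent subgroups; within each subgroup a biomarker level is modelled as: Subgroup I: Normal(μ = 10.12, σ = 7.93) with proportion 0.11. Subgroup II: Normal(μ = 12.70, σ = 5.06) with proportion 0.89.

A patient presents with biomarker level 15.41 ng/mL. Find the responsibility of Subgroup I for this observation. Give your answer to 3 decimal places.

0.068

Apply Bayes' rule: the posterior for each component is proportional to its prior times its likelihood at x.
Component likelihoods at x = 15.41 ng/mL:
  L_I = 0.0402722
  L_II = 0.0683083
Prior × likelihood for each component:
  P(Z=I)·L_I = 0.11 × 0.0402722 = 0.00442994
  P(Z=II)·L_II = 0.89 × 0.0683083 = 0.0607944
Sum: 0.00442994 + 0.0607944 = 0.0652243
So the posterior for Subgroup I is 0.00442994 / 0.0652243 ≈ 0.068.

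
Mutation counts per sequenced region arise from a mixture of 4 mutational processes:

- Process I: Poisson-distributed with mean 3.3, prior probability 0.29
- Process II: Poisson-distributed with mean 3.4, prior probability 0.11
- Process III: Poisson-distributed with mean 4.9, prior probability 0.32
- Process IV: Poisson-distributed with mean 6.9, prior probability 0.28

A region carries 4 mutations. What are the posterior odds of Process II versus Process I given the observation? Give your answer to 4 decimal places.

0.3867

Only the two components matter; the odds are (π_i f_i(x)) / (π_j f_j(x)).
Component likelihoods at x = 4 mutations:
  L_I = e^(−3.3)·3.3^4/4! = 0.182252
  L_II = e^(−3.4)·3.4^4/4! = 0.185825
  L_III = e^(−4.9)·4.9^4/4! = 0.178867
  L_IV = e^(−6.9)·6.9^4/4! = 0.0951816
Posterior odds = (π_II·L_II) / (π_I·L_I) = (0.11·0.185825) / (0.29·0.182252) = 0.0204407 / 0.0528531 ≈ 0.3867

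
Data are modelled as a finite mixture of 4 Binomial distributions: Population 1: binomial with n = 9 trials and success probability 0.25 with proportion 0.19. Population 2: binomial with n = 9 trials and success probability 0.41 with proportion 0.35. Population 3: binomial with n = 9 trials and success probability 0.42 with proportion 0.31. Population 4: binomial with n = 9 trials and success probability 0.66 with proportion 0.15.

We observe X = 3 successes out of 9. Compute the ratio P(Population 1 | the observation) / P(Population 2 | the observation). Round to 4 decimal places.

0.5193

Since P(k|x) ∝ π_k f_k(x), the posterior odds are π_i f_i(x) / (π_j f_j(x)).
Component likelihoods at x = 3 successes out of 9:
  L_1 = C(9,3)·0.25^3·0.75^6 = 84·0.015625·0.177979 = 0.233597
  L_2 = C(9,3)·0.41^3·0.59^6 = 84·0.068921·0.0421805 = 0.244198
  L_3 = C(9,3)·0.42^3·0.58^6 = 84·0.074088·0.0380687 = 0.236916
  L_4 = C(9,3)·0.66^3·0.34^6 = 84·0.287496·0.0015448 = 0.0373065
0.0443834 / 0.0854695 ≈ 0.5193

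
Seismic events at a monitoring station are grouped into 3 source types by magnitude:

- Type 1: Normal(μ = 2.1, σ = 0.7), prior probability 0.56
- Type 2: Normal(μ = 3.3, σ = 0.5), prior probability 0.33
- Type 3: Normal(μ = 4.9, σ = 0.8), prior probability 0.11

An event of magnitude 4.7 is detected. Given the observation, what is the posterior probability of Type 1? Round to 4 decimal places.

0.0055

P(component k | x) = P(Z=k)·f_k(x) / marginal(x), where marginal(x) = Σ_j P(Z=j)·f_j(x).
Component likelihoods at x = 4.7:
  L_1 = (1/(0.7·√(2π)))·exp(−(4.7−2.1)²/(2·0.7²)) = 0.569918·exp(-6.89796) = 0.000575528
  L_2 = (1/(0.5·√(2π)))·exp(−(4.7−3.3)²/(2·0.5²)) = 0.797885·exp(-3.92000) = 0.0158309
  L_3 = (1/(0.8·√(2π)))·exp(−(4.7−4.9)²/(2·0.8²)) = 0.498678·exp(-0.03125) = 0.483335
Unnormalised posteriors:
  P(Z=1)·L_1 = 0.56 × 0.000575528 = 0.000322296
  P(Z=2)·L_2 = 0.33 × 0.0158309 = 0.0052242
  P(Z=3)·L_3 = 0.11 × 0.483335 = 0.0531669
Normaliser: 0.000322296 + 0.0052242 + 0.0531669 = 0.0587134
So the posterior for Type 1 is 0.000322296 / 0.0587134 ≈ 0.0055.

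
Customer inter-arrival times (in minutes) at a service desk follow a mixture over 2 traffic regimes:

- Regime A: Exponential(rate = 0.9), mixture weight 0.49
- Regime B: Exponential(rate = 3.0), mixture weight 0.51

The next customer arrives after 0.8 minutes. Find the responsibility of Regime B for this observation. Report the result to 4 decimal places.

0.3927

The responsibility of component k is π_k f_k(x) divided by Σ_j π_j f_j(x).
Component likelihoods at x = 0.8 minutes:
  p_A = 0.438077
  p_B = 0.272154
Unnormalised posteriors:
  π_A·p_A = 0.49 × 0.438077 = 0.214658
  π_B·p_B = 0.51 × 0.272154 = 0.138798
Normaliser: 0.214658 + 0.138798 = 0.353456
Responsibility of Regime B: 0.138798 / 0.353456 ≈ 0.3927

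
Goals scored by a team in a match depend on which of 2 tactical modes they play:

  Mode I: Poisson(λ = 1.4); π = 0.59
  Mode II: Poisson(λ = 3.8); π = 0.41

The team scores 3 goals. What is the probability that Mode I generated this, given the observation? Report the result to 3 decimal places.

0.442

The responsibility of component k is π_k f_k(x) divided by Σ_j π_j f_j(x).
Component likelihoods at x = 3 goals:
  f_I = 0.112777
  f_II = 0.204588
Weight by the priors:
  π_I·f_I = 0.59 × 0.112777 = 0.0665384
  π_II·f_II = 0.41 × 0.204588 = 0.0838811
Sum: 0.0665384 + 0.0838811 = 0.15042
P(Mode I | x) = 0.0665384 / 0.15042 ≈ 0.442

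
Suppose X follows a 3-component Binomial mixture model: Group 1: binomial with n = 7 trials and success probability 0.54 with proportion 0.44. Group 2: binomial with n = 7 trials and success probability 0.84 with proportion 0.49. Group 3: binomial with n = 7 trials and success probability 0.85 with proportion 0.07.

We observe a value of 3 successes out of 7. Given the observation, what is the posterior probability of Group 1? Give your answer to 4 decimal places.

0.9360

The responsibility of component k is P(Z=k) f_k(x) divided by Σ_j P(Z=j) f_j(x).
Component likelihoods at x = 3 successes out of 7:
  f_1 = C(7,3)·0.54^3·0.46^4 = 35·0.157464·0.0447746 = 0.246763
  f_2 = C(7,3)·0.84^3·0.16^4 = 35·0.592704·0.00065536 = 0.0135952
  f_3 = C(7,3)·0.85^3·0.15^4 = 35·0.614125·0.00050625 = 0.0108815
Prior × likelihood for each component:
  P(Z=1)·f_1 = 0.44 × 0.246763 = 0.108576
  P(Z=2)·f_2 = 0.49 × 0.0135952 = 0.00666165
  P(Z=3)·f_3 = 0.07 × 0.0108815 = 0.000761707
Denominator: 0.108576 + 0.00666165 + 0.000761707 = 0.115999
So the posterior for Group 1 is 0.108576 / 0.115999 ≈ 0.9360.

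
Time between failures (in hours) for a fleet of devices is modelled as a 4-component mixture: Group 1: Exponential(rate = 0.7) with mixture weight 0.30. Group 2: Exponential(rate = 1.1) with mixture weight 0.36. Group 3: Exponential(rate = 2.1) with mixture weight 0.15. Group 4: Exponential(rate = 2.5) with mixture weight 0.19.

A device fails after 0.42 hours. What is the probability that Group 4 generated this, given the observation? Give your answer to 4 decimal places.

0.2366

The responsibility of component k is P(Z=k) f_k(x) divided by Σ_j P(Z=j) f_j(x).
Exponential densities:
  p_1 = 0.7·e^(−0.7·0.42) = 0.7·e^(−0.2940) = 0.521694
  p_2 = 1.1·e^(−1.1·0.42) = 1.1·e^(−0.4620) = 0.693025
  p_3 = 2.1·e^(−2.1·0.42) = 2.1·e^(−0.8820) = 0.869304
  p_4 = 2.5·e^(−2.5·0.42) = 2.5·e^(−1.0500) = 0.874844
Prior × likelihood for each component:
  P(Z=1)·p_1 = 0.30 × 0.521694 = 0.156508
  P(Z=2)·p_2 = 0.36 × 0.693025 = 0.249489
  P(Z=3)·p_3 = 0.15 × 0.869304 = 0.130396
  P(Z=4)·p_4 = 0.19 × 0.874844 = 0.16622
Evidence: 0.156508 + 0.249489 + 0.130396 + 0.16622 = 0.702613
P(Group 4 | 0.42 hours) ≈ 0.2366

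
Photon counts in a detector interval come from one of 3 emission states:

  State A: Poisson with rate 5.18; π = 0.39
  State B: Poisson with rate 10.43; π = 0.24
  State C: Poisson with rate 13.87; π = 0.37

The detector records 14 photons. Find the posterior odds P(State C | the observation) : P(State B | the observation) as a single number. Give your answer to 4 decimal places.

Posterior odds = (w_i f_i(x)) / (w_j f_j(x)); the normalising sum cancels.
Evaluate each component's likelihood at the observed value:
  L_A = 0.000646492
  L_B = 0.0610774
  L_C = 0.105925
Odds = (0.37/0.24) × (0.105925/0.0610774) = 1.54167 × 1.73427 ≈ 2.6737

2.6737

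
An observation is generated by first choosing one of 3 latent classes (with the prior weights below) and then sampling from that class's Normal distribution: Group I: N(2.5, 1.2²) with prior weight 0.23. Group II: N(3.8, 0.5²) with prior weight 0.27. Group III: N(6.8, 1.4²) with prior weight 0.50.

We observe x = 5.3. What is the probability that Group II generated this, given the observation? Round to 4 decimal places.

0.0273

P(component k | x) = P(Z=k)·f_k(x) / marginal(x), where marginal(x) = Σ_j P(Z=j)·f_j(x).
Component likelihoods at x = 5.3:
  f_I = (1/(1.2·√(2π)))·exp(−(5.3−2.5)²/(2·1.2²)) = 0.332452·exp(-2.72222) = 0.0218516
  f_II = (1/(0.5·√(2π)))·exp(−(5.3−3.8)²/(2·0.5²)) = 0.797885·exp(-4.50000) = 0.0088637
  f_III = (1/(1.4·√(2π)))·exp(−(5.3−6.8)²/(2·1.4²)) = 0.284959·exp(-0.57398) = 0.160511
Multiply by the mixture weights:
  P(Z=I)·f_I = 0.23 × 0.0218516 = 0.00502586
  P(Z=II)·f_II = 0.27 × 0.0088637 = 0.0023932
  P(Z=III)·f_III = 0.50 × 0.160511 = 0.0802557
Sum: 0.00502586 + 0.0023932 + 0.0802557 = 0.0876748
Responsibility of Group II: 0.0023932 / 0.0876748 ≈ 0.0273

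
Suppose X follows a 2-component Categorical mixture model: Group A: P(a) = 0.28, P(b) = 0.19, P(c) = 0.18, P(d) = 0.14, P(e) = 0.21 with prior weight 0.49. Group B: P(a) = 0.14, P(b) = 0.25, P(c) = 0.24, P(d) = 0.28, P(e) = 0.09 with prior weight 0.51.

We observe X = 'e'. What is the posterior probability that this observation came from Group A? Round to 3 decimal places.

0.692

The responsibility of component k is π_k f_k(x) divided by Σ_j π_j f_j(x).
Component likelihoods at x = 'e':
  f_A = 0.21
  f_B = 0.09
Weight by the priors:
  π_A·f_A = 0.49 × 0.21 = 0.1029
  π_B·f_B = 0.51 × 0.09 = 0.0459
Denominator: 0.1029 + 0.0459 = 0.1488
P(Group A | the observation) ≈ 0.692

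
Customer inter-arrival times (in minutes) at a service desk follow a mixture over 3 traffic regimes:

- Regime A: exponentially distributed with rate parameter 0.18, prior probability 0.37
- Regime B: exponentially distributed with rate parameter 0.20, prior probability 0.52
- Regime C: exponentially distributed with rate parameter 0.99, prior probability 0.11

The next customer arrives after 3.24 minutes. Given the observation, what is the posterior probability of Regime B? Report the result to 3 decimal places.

0.567

By Bayes' theorem, P(k | x) = P(Z=k) f_k(x) / Σ_j P(Z=j) f_j(x).
Exponential densities:
  p_A = 0.18·e^(−0.18·3.24) = 0.18·e^(−0.5832) = 0.10046
  p_B = 0.20·e^(−0.20·3.24) = 0.20·e^(−0.6480) = 0.104618
  p_C = 0.99·e^(−0.99·3.24) = 0.99·e^(−3.2076) = 0.040049
Weight by the priors:
  P(Z=A)·p_A = 0.37 × 0.10046 = 0.0371701
  P(Z=B)·p_B = 0.52 × 0.104618 = 0.0544015
  P(Z=C)·p_C = 0.11 × 0.040049 = 0.0044054
Normaliser: 0.0371701 + 0.0544015 + 0.0044054 = 0.0959769
Responsibility of Regime B: 0.0544015 / 0.0959769 ≈ 0.567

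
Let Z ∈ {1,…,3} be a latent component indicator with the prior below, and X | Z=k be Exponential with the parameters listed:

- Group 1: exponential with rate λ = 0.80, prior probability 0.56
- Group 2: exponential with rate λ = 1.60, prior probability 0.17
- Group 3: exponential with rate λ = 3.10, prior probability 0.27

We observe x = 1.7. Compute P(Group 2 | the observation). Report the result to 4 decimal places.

0.1306

P(component k | x) = π_k·f_k(x) / marginal(x), where marginal(x) = Σ_j π_j·f_j(x).
Component likelihoods at x = 1.7:
  L_1 = 0.205329
  L_2 = 0.1054
  L_3 = 0.0159452
Weight by the priors:
  π_1·L_1 = 0.56 × 0.205329 = 0.114984
  π_2·L_2 = 0.17 × 0.1054 = 0.0179179
  π_3·L_3 = 0.27 × 0.0159452 = 0.0043052
Evidence: 0.114984 + 0.0179179 + 0.0043052 = 0.137207
Responsibility of Group 2: 0.0179179 / 0.137207 ≈ 0.1306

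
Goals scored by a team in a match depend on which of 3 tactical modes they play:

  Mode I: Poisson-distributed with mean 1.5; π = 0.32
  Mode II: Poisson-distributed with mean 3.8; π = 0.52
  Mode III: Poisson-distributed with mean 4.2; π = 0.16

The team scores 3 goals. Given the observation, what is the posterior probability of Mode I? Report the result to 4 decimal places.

0.2280

Apply Bayes' rule: the posterior for each component is proportional to its prior times its likelihood at x.
Poisson probabilities:
  L_I = 0.125511
  L_II = 0.204588
  L_III = 0.185165
Multiply by the mixture weights:
  w_I·L_I = 0.32 × 0.125511 = 0.0401634
  w_II·L_II = 0.52 × 0.204588 = 0.106386
  w_III·L_III = 0.16 × 0.185165 = 0.0296265
Denominator: 0.0401634 + 0.106386 + 0.0296265 = 0.176176
Responsibility of Mode I: 0.0401634 / 0.176176 ≈ 0.2280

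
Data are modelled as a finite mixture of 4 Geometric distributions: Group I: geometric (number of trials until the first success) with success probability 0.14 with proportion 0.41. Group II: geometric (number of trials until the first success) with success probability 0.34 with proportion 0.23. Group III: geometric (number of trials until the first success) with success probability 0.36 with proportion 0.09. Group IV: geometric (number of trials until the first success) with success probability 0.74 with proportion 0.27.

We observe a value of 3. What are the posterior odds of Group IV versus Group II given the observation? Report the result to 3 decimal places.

The posterior odds equal the prior odds times the likelihood ratio: (π_i/π_j)·(f_i(x)/f_j(x)).
Evaluate each component's likelihood at the observed value:
  L_I = 0.103544
  L_II = 0.148104
  L_III = 0.147456
  L_IV = 0.050024
Posterior odds = (π_IV·L_IV) / (π_II·L_II) = (0.27·0.050024) / (0.23·0.148104) = 0.0135065 / 0.0340639 ≈ 0.397

0.397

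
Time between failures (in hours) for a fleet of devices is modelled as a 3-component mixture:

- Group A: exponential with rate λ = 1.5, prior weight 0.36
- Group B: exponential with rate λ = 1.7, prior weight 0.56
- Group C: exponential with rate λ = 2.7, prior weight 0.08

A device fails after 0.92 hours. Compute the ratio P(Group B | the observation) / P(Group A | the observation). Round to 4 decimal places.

Only the two components matter; the odds are (π_i f_i(x)) / (π_j f_j(x)).
Exponential densities:
  L_A = 0.377368
  L_B = 0.355805
  L_C = 0.225204
Posterior odds = (π_B·L_B) / (π_A·L_A) = (0.56·0.355805) / (0.36·0.377368) = 0.199251 / 0.135852 ≈ 1.4667

1.4667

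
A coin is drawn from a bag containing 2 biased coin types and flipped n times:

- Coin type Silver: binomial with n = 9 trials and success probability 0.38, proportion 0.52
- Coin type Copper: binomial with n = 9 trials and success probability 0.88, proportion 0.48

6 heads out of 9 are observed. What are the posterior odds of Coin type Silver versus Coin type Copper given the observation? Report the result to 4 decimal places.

0.9687

Posterior odds = (π_i f_i(x)) / (π_j f_j(x)); the normalising sum cancels.
Component likelihoods at x = 6 heads out of 9:
  p_Silver = C(9,6)·0.38^6·0.62^3 = 84·0.00301094·0.238328 = 0.0602776
  p_Copper = C(9,6)·0.88^6·0.12^3 = 84·0.464404·0.001728 = 0.0674092
Posterior odds = (π_Silver·p_Silver) / (π_Copper·p_Copper) = (0.52·0.0602776) / (0.48·0.0674092) = 0.0313444 / 0.0323564 ≈ 0.9687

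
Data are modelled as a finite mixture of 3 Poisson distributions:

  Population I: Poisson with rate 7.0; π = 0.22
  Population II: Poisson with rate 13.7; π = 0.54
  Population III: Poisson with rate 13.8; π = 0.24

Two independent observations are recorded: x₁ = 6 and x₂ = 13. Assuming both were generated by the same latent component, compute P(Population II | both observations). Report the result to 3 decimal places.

Apply Bayes' rule: the posterior for each component is proportional to its prior times its likelihood at x.
Since both observations come from the same component, the likelihood for component k is f_k(x₁)·f_k(x₂).
  f_I = [0.149003] × [0.0141884] = 0.00211411
  f_II = [0.0103076] × [0.107957] = 0.00111278
  f_III = [0.00974267] × [0.10737] = 0.00104607
Weight by the priors:
  π_I·f_I = 0.22 × 0.00211411 = 0.000465104
  π_II·f_II = 0.54 × 0.00111278 = 0.000600901
  π_III·f_III = 0.24 × 0.00104607 = 0.000251058
Denominator: 0.000465104 + 0.000600901 + 0.000251058 = 0.00131706
So the posterior for Population II is 0.000600901 / 0.00131706 ≈ 0.456.

0.456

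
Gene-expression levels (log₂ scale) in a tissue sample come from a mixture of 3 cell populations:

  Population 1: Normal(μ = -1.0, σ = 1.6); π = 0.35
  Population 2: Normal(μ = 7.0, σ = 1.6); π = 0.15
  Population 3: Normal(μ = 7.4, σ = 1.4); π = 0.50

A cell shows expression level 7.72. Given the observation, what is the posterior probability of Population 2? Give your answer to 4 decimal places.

0.1958

Apply Bayes' rule: the posterior for each component is proportional to its prior times its likelihood at x.
Component likelihoods at x = 7.72:
  f_1 = 8.85063e-08
  f_2 = 0.225329
  f_3 = 0.277611
Multiply by the mixture weights:
  w_1·f_1 = 0.35 × 8.85063e-08 = 3.09772e-08
  w_2·f_2 = 0.15 × 0.225329 = 0.0337994
  w_3·f_3 = 0.50 × 0.277611 = 0.138806
Denominator: 3.09772e-08 + 0.0337994 + 0.138806 = 0.172605
P(Population 2 | the observation) = 0.0337994 / 0.172605 ≈ 0.1958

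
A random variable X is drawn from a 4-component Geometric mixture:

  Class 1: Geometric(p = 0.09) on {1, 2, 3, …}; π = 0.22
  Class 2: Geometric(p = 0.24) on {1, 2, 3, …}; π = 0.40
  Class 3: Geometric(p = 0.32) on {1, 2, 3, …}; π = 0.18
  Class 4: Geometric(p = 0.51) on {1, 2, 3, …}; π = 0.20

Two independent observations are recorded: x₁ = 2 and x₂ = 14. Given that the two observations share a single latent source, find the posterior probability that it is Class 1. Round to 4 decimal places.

0.4507

The responsibility of component k is π_k f_k(x) divided by Σ_j π_j f_j(x).
Since both observations come from the same component, the likelihood for component k is f_k(x₁)·f_k(x₂).
  f_1 = [0.09·(1−0.09)^1 = 0.09·0.91 = 0.0819] × [0.0264107] = 0.00216304
  f_2 = [0.24·(1−0.24)^1 = 0.24·0.76 = 0.1824] × [0.00677311] = 0.00123541
  f_3 = [0.32·(1−0.32)^1 = 0.32·0.68 = 0.2176] × [0.00212699] = 0.000462833
  f_4 = [0.51·(1−0.51)^1 = 0.51·0.49 = 0.2499] × [4.78761e-05] = 1.19642e-05
Weight by the priors:
  π_1·f_1 = 0.22 × 0.00216304 = 0.000475869
  π_2·f_2 = 0.40 × 0.00123541 = 0.000494166
  π_3·f_3 = 0.18 × 0.000462833 = 8.331e-05
  π_4·f_4 = 0.20 × 1.19642e-05 = 2.39285e-06
Sum: 0.000475869 + 0.000494166 + 8.331e-05 + 2.39285e-06 = 0.00105574
P(Class 1 | x₁, x₂) ≈ 0.4507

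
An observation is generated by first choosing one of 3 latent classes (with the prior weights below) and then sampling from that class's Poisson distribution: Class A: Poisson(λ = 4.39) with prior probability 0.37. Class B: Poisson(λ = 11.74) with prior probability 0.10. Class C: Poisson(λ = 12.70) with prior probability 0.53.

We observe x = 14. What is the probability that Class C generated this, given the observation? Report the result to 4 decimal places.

0.8584

P(component k | x) = P(Z=k)·f_k(x) / marginal(x), where marginal(x) = Σ_j P(Z=j)·f_j(x).
Poisson probabilities:
  f_A = e^(−4.39)·4.39^14/14! = 0.000140457
  f_B = e^(−11.74)·11.74^14/14! = 0.086363
  f_C = e^(−12.70)·12.70^14/14! = 0.0993811
Prior × likelihood for each component:
  P(Z=A)·f_A = 0.37 × 0.000140457 = 5.19689e-05
  P(Z=B)·f_B = 0.10 × 0.086363 = 0.0086363
  P(Z=C)·f_C = 0.53 × 0.0993811 = 0.052672
Denominator: 5.19689e-05 + 0.0086363 + 0.052672 = 0.0613603
P(Class C | x) ≈ 0.8584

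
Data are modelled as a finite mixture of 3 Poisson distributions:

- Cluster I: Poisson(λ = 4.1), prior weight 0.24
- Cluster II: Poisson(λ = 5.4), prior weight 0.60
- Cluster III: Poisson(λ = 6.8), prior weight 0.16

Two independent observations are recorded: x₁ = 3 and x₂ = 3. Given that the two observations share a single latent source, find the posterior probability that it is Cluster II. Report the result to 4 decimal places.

0.4770

Posterior ∝ prior × likelihood, so P(k | x) ∝ π_k f_k(x); normalise over all components.
Since both observations come from the same component, the likelihood for component k is f_k(x₁)·f_k(x₂).
  f_I = [e^(−4.1)·4.1^3/3! = 0.190368] × [0.190368] = 0.0362398
  f_II = [e^(−5.4)·5.4^3/3! = 0.118533] × [0.118533] = 0.0140501
  f_III = [e^(−6.8)·6.8^3/3! = 0.0583678] × [0.0583678] = 0.0034068
Prior × likelihood for each component:
  π_I·f_I = 0.24 × 0.0362398 = 0.00869755
  π_II·f_II = 0.60 × 0.0140501 = 0.00843006
  π_III·f_III = 0.16 × 0.0034068 = 0.000545087
Sum: 0.00869755 + 0.00843006 + 0.000545087 = 0.0176727
P(Cluster II | x₁,x₂) = 0.00843006 / 0.0176727 ≈ 0.4770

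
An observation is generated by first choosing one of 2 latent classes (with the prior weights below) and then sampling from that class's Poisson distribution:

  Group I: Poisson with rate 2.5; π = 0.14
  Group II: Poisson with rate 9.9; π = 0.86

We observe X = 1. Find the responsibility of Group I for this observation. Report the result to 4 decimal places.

0.9853

Posterior ∝ prior × likelihood, so P(k | x) ∝ w_k f_k(x); normalise over all components.
Evaluate each component's likelihood at the observed value:
  L_I = e^(−2.5)·2.5^1/1! = 0.205212
  L_II = e^(−9.9)·9.9^1/1! = 0.000496729
Weight by the priors:
  w_I·L_I = 0.14 × 0.205212 = 0.0287297
  w_II·L_II = 0.86 × 0.000496729 = 0.000427187
Sum: 0.0287297 + 0.000427187 = 0.0291569
P(Group I | the observation) ≈ 0.9853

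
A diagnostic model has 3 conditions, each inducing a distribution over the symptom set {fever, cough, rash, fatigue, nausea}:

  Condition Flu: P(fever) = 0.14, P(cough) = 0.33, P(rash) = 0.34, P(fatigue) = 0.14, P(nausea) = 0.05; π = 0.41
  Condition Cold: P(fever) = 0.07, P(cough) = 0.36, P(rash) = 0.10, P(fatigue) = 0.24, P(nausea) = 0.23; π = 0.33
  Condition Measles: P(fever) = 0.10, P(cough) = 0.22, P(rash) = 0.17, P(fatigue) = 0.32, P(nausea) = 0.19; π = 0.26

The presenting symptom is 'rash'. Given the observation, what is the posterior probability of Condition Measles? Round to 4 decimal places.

0.2041

Posterior ∝ prior × likelihood, so P(k | x) ∝ π_k f_k(x); normalise over all components.
Evaluate each component's likelihood at the observed value:
  L_Flu = P(rash | comp) = 0.34
  L_Cold = P(rash | comp) = 0.10
  L_Measles = P(rash | comp) = 0.17
Prior × likelihood for each component:
  π_Flu·L_Flu = 0.41 × 0.34 = 0.1394
  π_Cold·L_Cold = 0.33 × 0.1 = 0.033
  π_Measles·L_Measles = 0.26 × 0.17 = 0.0442
Normaliser: 0.1394 + 0.033 + 0.0442 = 0.2166
P(Condition Measles | the observation) = 0.0442 / 0.2166 ≈ 0.2041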